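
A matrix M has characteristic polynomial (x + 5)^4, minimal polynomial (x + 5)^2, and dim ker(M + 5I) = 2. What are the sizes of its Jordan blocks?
Jordan blocks: (-5, 2), (-5, 2)

λ = -5: algebraic multiplicity 4 (exponent in χ_M), largest block size 2 (exponent in m_M), 2 blocks (geometric multiplicity). These force block sizes [2, 2].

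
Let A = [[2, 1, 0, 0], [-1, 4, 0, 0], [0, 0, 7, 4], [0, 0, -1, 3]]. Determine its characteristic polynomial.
xI - A = [[x - 2, -1, 0, 0], [1, x - 4, 0, 0], [0, 0, x - 7, -4], [0, 0, 1, x - 3]].

Expanding det(xI - A) along the first row:
det(xI - A) = + (x - 2)·det([[x - 4, 0, 0], [0, x - 7, -4], [0, 1, x - 3]]) - (-1)·det([[1, 0, 0], [0, x - 7, -4], [0, 1, x - 3]]) + (0)·det([[1, x - 4, 0], [0, 0, -4], [0, 0, x - 3]]) - (0)·det([[1, x - 4, 0], [0, 0, x - 7], [0, 0, 1]]).

Evaluating gives χ_A(x) = x^4 - 16x^3 + 94x^2 - 240x + 225 = (x - 5)^2(x - 3)^2.

χ_A(x) = (x - 5)^2(x - 3)^2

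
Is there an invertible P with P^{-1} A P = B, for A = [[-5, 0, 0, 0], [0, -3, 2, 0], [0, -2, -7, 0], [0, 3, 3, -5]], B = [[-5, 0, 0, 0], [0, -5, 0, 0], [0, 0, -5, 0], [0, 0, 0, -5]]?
Both have characteristic polynomial (x + 5)^4, but the minimal polynomial of A is (x + 5)^2 while the minimal polynomial of B is x + 5. The minimal polynomial is a similarity invariant, so A and B are not similar.

No.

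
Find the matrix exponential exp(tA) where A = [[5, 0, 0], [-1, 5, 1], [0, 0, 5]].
A has Jordan form J = [[5, 1, 0], [0, 5, 0], [0, 0, 5]] with A = PJP^{-1}, so e^{tA} = P e^{tJ} P^{-1}.

For a Jordan block J_k(λ), e^{tJ_k(λ)} = e^{λt} · (I + tN + t^2 N^2/2! + ... + t^{k-1} N^{k-1}/(k-1)!) where N is the nilpotent superdiagonal part.

Assembling the blocks and conjugating back gives the entries of e^{tA} as shown above.

e^{tA} = [[e^{5*t}, 0, 0], [-t*e^{5*t}, e^{5*t}, t*e^{5*t}], [0, 0, e^{5*t}]]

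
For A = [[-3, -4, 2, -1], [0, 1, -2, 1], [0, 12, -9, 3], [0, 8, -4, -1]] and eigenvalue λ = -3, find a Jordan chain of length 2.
v_1 = [[0, 1, 2, 1]]^T, v_2 = [[-1, 1, 3, 2]]^T

We seek v_1 ∈ ker((A + 3I)^2) \ ker(A + 3I), then set v_{i+1} = (A + 3I) v_i.

One such chain is v_1 = [[0, 1, 2, 1]]^T, v_2 = [[-1, 1, 3, 2]]^T. Check: (A + 3I) v_2 = [[0, 0, 0, 0]]^T = 0.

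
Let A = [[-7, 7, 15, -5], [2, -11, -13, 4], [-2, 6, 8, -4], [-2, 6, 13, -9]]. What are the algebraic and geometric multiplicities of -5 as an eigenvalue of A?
The characteristic polynomial is (x + 4)(x + 5)^3, so the factor x + 5 appears with exponent 3: the algebraic multiplicity is 3.

rank(A + 5I) = 2, so the eigenspace has dimension 4 - 2 = 2: the geometric multiplicity is 2.

Since 2 < 3, A is not diagonalizable.

algebraic multiplicity 3, geometric multiplicity 2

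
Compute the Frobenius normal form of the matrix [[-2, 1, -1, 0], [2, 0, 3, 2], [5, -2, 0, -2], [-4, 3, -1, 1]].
R = [[0, 0, 0, 1], [1, 0, 0, 2], [0, 1, 0, 1], [0, 0, 1, -1]]

The invariant factors of A (the non-unit diagonal entries of the Smith normal form of xI - A over ℚ[x]) are (x + 1)(x^3 - x - 1), each dividing the next. The characteristic polynomial is their product, (x + 1)(x^3 - x - 1).

The rational canonical form is the block-diagonal matrix of companion matrices C(f_i):
R = [[0, 0, 0, 1], [1, 0, 0, 2], [0, 1, 0, 1], [0, 0, 1, -1]].

Note the characteristic polynomial does not split into linear factors over ℚ, so A has no Jordan form over ℚ; the rational canonical form exists over any field.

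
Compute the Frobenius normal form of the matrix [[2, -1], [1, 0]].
R = [[0, -1], [1, 2]]

The invariant factors of A (the non-unit diagonal entries of the Smith normal form of xI - A over ℚ[x]) are (x - 1)^2, each dividing the next. The characteristic polynomial is their product, (x - 1)^2.

The rational canonical form is the block-diagonal matrix of companion matrices C(f_i):
R = [[0, -1], [1, 2]].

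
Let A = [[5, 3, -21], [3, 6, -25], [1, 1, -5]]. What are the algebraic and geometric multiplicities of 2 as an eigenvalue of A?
algebraic multiplicity 3, geometric multiplicity 1

The characteristic polynomial is (x - 2)^3, so the factor x - 2 appears with exponent 3: the algebraic multiplicity is 3.

rank(A - 2I) = 2, so the eigenspace has dimension 3 - 2 = 1: the geometric multiplicity is 1.

Since 1 < 3, A is not diagonalizable.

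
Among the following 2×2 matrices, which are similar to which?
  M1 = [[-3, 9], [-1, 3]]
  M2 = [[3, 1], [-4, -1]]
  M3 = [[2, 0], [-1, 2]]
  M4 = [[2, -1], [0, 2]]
Characteristic polynomials: χ_{M1} = x^2, χ_{M2} = (x - 1)^2, χ_{M3} = (x - 2)^2, χ_{M4} = (x - 2)^2.

{M1}: invariant factors x^2.

{M2}: invariant factors (x - 1)^2.

{M3, M4}: invariant factors (x - 2)^2.

Matrices are similar if and only if their invariant-factor lists agree; the partition into similarity classes is {M1}, {M2}, {M3, M4}.

3 classes: {M1}, {M2}, {M3, M4}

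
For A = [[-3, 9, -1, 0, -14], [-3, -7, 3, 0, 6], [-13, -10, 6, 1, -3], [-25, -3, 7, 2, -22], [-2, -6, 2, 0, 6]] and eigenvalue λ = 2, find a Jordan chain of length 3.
We seek v_1 ∈ ker((A - 2I)^3) \ ker((A - 2I)^2), then set v_{i+1} = (A - 2I) v_i.

One such chain is v_1 = [[-1, 1, 0, 1, 1]]^T, v_2 = [[0, 0, 1, 0, 0]]^T, v_3 = [[-1, 3, 4, 7, 2]]^T. Check: (A - 2I) v_3 = [[0, 0, 0, 0, 0]]^T = 0.

v_1 = [[-1, 1, 0, 1, 1]]^T, v_2 = [[0, 0, 1, 0, 0]]^T, v_3 = [[-1, 3, 4, 7, 2]]^T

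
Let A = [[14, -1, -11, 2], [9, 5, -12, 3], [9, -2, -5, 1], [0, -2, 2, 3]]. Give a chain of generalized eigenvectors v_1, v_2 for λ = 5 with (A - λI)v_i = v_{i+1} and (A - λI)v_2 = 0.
v_1 = [[0, 0, 0, 1]]^T, v_2 = [[2, 3, 1, -2]]^T

We seek v_1 ∈ ker((A - 5I)^2) \ ker(A - 5I), then set v_{i+1} = (A - 5I) v_i.

One such chain is v_1 = [[0, 0, 0, 1]]^T, v_2 = [[2, 3, 1, -2]]^T. Check: (A - 5I) v_2 = [[0, 0, 0, 0]]^T = 0.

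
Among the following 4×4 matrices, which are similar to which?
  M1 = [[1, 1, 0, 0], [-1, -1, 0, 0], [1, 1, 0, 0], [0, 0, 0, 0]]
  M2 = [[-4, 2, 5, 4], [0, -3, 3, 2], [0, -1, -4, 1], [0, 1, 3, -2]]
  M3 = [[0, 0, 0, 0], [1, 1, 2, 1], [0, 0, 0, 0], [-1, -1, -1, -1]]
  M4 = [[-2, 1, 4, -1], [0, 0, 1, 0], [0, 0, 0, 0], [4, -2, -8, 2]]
3 classes: {M1}, {M2}, {M3, M4}

Characteristic polynomials: χ_{M1} = x^4, χ_{M2} = (x + 1)(x + 4)^3, χ_{M3} = x^4, χ_{M4} = x^4.

{M1}: invariant factors x, x, x^2.

{M2}: invariant factors (x + 1)(x + 4)^3.

{M3, M4}: invariant factors x, x^3.

Matrices are similar if and only if their invariant-factor lists agree; the partition into similarity classes is {M1}, {M2}, {M3, M4}.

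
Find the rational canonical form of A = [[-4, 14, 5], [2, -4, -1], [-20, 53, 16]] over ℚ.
R = [[0, 0, 6], [1, 0, -13], [0, 1, 8]]

The invariant factors of A (the non-unit diagonal entries of the Smith normal form of xI - A over ℚ[x]) are (x - 6)(x - 1)^2, each dividing the next. The characteristic polynomial is their product, (x - 6)(x - 1)^2.

The rational canonical form is the block-diagonal matrix of companion matrices C(f_i):
R = [[0, 0, 6], [1, 0, -13], [0, 1, 8]].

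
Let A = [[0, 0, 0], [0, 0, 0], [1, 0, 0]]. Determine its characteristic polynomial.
xI - A = [[x, 0, 0], [0, x, 0], [-1, 0, x]].

Expanding det(xI - A) along the first row:
det(xI - A) = + (x)·det([[x, 0], [0, x]]) - (0)·det([[0, 0], [-1, x]]) + (0)·det([[0, x], [-1, 0]]).

Evaluating gives χ_A(x) = x^3.

χ_A(x) = x^3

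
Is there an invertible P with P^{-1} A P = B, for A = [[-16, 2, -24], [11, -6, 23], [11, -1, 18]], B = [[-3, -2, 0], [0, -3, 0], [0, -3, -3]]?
trace(A) = -4 but trace(B) = -9. The trace is a similarity invariant, so A and B are not similar.

No.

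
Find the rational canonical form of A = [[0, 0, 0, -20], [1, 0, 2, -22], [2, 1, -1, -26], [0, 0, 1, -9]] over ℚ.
R = [[0, 0, 0, -20], [1, 0, 0, -44], [0, 1, 0, -33], [0, 0, 1, -10]]

The invariant factors of A (the non-unit diagonal entries of the Smith normal form of xI - A over ℚ[x]) are (x + 1)(x + 2)^2(x + 5), each dividing the next. The characteristic polynomial is their product, (x + 1)(x + 2)^2(x + 5).

The rational canonical form is the block-diagonal matrix of companion matrices C(f_i):
R = [[0, 0, 0, -20], [1, 0, 0, -44], [0, 1, 0, -33], [0, 0, 1, -10]].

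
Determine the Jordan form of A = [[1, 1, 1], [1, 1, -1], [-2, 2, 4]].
J = [[2, 1, 0], [0, 2, 0], [0, 0, 2]]

The characteristic polynomial is det(xI - A) = (x - 2)^3, so the eigenvalues are 2 (algebraic multiplicity 3).

For λ = 2: rank(A - 2I) = 1, rank((A - 2I)^2) = 0. The eigenspace has dimension 3 - 1 = 2, so there are 2 Jordan blocks; the rank sequence gives block sizes [2, 1].

Assembling the blocks gives the Jordan form J above.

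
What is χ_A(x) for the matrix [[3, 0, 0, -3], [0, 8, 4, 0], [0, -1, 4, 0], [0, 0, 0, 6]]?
χ_A(x) = (x - 6)^3(x - 3)

xI - A = [[x - 3, 0, 0, 3], [0, x - 8, -4, 0], [0, 1, x - 4, 0], [0, 0, 0, x - 6]].

Expanding det(xI - A) along the first row:
det(xI - A) = + (x - 3)·det([[x - 8, -4, 0], [1, x - 4, 0], [0, 0, x - 6]]) - (0)·det([[0, -4, 0], [0, x - 4, 0], [0, 0, x - 6]]) + (0)·det([[0, x - 8, 0], [0, 1, 0], [0, 0, x - 6]]) - (3)·det([[0, x - 8, -4], [0, 1, x - 4], [0, 0, 0]]).

Evaluating gives χ_A(x) = x^4 - 21x^3 + 162x^2 - 540x + 648 = (x - 6)^3(x - 3).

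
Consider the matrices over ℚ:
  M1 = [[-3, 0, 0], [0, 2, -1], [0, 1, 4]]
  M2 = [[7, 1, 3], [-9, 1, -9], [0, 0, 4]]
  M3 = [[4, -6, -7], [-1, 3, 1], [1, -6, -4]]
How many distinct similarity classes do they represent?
Characteristic polynomials: χ_{M1} = (x - 3)^2(x + 3), χ_{M2} = (x - 4)^3, χ_{M3} = (x - 3)^2(x + 3).

{M1, M3}: invariant factors (x - 3)^2(x + 3).

{M2}: invariant factors x - 4, (x - 4)^2.

Matrices are similar if and only if their invariant-factor lists agree; the partition into similarity classes is {M1, M3}, {M2}.

2 classes: {M1, M3}, {M2}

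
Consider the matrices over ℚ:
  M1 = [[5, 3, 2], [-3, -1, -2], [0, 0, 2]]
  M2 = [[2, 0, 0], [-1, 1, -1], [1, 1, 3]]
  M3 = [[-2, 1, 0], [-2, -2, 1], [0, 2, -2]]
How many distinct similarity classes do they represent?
Characteristic polynomials: χ_{M1} = (x - 2)^3, χ_{M2} = (x - 2)^3, χ_{M3} = (x + 2)^3.

{M1, M2}: invariant factors x - 2, (x - 2)^2.

{M3}: invariant factors (x + 2)^3.

Matrices are similar if and only if their invariant-factor lists agree; the partition into similarity classes is {M1, M2}, {M3}.

2 classes: {M1, M2}, {M3}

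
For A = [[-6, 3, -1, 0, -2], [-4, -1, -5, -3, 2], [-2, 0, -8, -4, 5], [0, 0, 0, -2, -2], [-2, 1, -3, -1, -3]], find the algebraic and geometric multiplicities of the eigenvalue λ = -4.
The characteristic polynomial is (x + 4)^5, so the factor x + 4 appears with exponent 5: the algebraic multiplicity is 5.

rank(A + 4I) = 3, so the eigenspace has dimension 5 - 3 = 2: the geometric multiplicity is 2.

Since 2 < 5, A is not diagonalizable.

algebraic multiplicity 5, geometric multiplicity 2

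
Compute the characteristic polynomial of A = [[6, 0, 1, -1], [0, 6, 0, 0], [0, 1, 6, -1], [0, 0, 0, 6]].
χ_A(x) = (x - 6)^4

xI - A = [[x - 6, 0, -1, 1], [0, x - 6, 0, 0], [0, -1, x - 6, 1], [0, 0, 0, x - 6]].

Expanding det(xI - A) along the first row:
det(xI - A) = + (x - 6)·det([[x - 6, 0, 0], [-1, x - 6, 1], [0, 0, x - 6]]) - (0)·det([[0, 0, 0], [0, x - 6, 1], [0, 0, x - 6]]) + (-1)·det([[0, x - 6, 0], [0, -1, 1], [0, 0, x - 6]]) - (1)·det([[0, x - 6, 0], [0, -1, x - 6], [0, 0, 0]]).

Evaluating gives χ_A(x) = x^4 - 24x^3 + 216x^2 - 864x + 1296 = (x - 6)^4.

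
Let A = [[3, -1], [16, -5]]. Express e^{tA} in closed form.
e^{tA} = [[(4*t + 1)*e^{-t}, -t*e^{-t}], [16*t*e^{-t}, (1 - 4*t)*e^{-t}]]

A has Jordan form J = [[-1, 1], [0, -1]] with A = PJP^{-1}, so e^{tA} = P e^{tJ} P^{-1}.

For a Jordan block J_k(λ), e^{tJ_k(λ)} = e^{λt} · (I + tN + t^2 N^2/2! + ... + t^{k-1} N^{k-1}/(k-1)!) where N is the nilpotent superdiagonal part.

Assembling the blocks and conjugating back gives the entries of e^{tA} as shown above.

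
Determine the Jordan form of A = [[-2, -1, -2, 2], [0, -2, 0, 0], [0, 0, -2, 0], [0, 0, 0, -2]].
J = [[-2, 1, 0, 0], [0, -2, 0, 0], [0, 0, -2, 0], [0, 0, 0, -2]]

The characteristic polynomial is det(xI - A) = (x + 2)^4, so the eigenvalues are -2 (algebraic multiplicity 4).

For λ = -2: rank(A + 2I) = 1, rank((A + 2I)^2) = 0. The eigenspace has dimension 4 - 1 = 3, so there are 3 Jordan blocks; the rank sequence gives block sizes [2, 1, 1].

Assembling the blocks gives the Jordan form J above.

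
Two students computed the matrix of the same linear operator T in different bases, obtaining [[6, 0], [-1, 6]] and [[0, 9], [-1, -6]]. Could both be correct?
No.

trace(A) = 12 but trace(B) = -6. The trace is a similarity invariant, so A and B are not similar.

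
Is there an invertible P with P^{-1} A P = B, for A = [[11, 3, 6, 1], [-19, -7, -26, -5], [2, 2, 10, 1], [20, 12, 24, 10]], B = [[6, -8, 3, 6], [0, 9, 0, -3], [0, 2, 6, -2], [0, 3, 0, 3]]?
Yes.

Two matrices over a field are similar if and only if they have the same invariant factors.

Both A and B have characteristic polynomial (x - 6)^4 and minimal polynomial (x - 6)^2. Computing further, both have invariant factors (x - 6)^2, (x - 6)^2. Hence A and B are similar.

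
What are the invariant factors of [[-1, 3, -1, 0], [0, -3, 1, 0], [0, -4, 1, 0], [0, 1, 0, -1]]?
The Jordan structure of A has elementary divisors (x + 1)^3, (x + 1). Arranging the block sizes at each eigenvalue in decreasing order and taking row products gives the invariant factors.

Invariant factors (smallest first, each dividing the next): x + 1, (x + 1)^3.

Check: the last factor (x + 1)^3 is the minimal polynomial, and the product (x + 1)^4 is the characteristic polynomial.

x + 1, (x + 1)^3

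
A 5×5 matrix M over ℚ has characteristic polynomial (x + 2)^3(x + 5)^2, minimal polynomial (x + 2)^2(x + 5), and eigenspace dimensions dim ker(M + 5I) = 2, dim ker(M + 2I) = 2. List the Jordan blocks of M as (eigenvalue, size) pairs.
λ = -5: algebraic multiplicity 2 (exponent in χ_M), largest block size 1 (exponent in m_M), 2 blocks (geometric multiplicity). These force block sizes [1, 1].
λ = -2: algebraic multiplicity 3 (exponent in χ_M), largest block size 2 (exponent in m_M), 2 blocks (geometric multiplicity). These force block sizes [2, 1].

Jordan blocks: (-5, 1), (-5, 1), (-2, 2), (-2, 1)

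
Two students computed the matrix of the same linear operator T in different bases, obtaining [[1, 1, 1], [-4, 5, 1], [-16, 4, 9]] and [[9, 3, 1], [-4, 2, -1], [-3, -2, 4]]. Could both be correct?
Two matrices over a field are similar if and only if they have the same invariant factors.

Both A and B have characteristic polynomial (x - 5)^3 and minimal polynomial (x - 5)^3. Computing further, both have invariant factors (x - 5)^3. Hence A and B are similar.

Yes.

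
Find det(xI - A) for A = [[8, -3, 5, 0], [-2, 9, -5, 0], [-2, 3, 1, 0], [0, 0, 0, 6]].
χ_A(x) = (x - 6)^4

xI - A = [[x - 8, 3, -5, 0], [2, x - 9, 5, 0], [2, -3, x - 1, 0], [0, 0, 0, x - 6]].

Expanding det(xI - A) along the first row:
det(xI - A) = + (x - 8)·det([[x - 9, 5, 0], [-3, x - 1, 0], [0, 0, x - 6]]) - (3)·det([[2, 5, 0], [2, x - 1, 0], [0, 0, x - 6]]) + (-5)·det([[2, x - 9, 0], [2, -3, 0], [0, 0, x - 6]]) - (0)·det([[2, x - 9, 5], [2, -3, x - 1], [0, 0, 0]]).

Evaluating gives χ_A(x) = x^4 - 24x^3 + 216x^2 - 864x + 1296 = (x - 6)^4.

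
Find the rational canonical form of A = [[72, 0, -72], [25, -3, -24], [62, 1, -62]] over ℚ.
R = [[0, 0, -72], [1, 0, 6], [0, 1, 7]]

The invariant factors of A (the non-unit diagonal entries of the Smith normal form of xI - A over ℚ[x]) are (x - 6)(x - 4)(x + 3), each dividing the next. The characteristic polynomial is their product, (x - 6)(x - 4)(x + 3).

The rational canonical form is the block-diagonal matrix of companion matrices C(f_i):
R = [[0, 0, -72], [1, 0, 6], [0, 1, 7]].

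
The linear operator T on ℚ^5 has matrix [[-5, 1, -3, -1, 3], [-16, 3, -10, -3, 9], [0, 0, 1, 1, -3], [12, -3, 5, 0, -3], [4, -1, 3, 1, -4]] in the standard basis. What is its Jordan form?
J = [[-1, 1, 0, 0, 0], [0, -1, 0, 0, 0], [0, 0, -1, 1, 0], [0, 0, 0, -1, 0], [0, 0, 0, 0, -1]]

The characteristic polynomial is det(xI - A) = (x + 1)^5, so the eigenvalues are -1 (algebraic multiplicity 5).

For λ = -1: rank(A + I) = 2, rank((A + I)^2) = 0. The eigenspace has dimension 5 - 2 = 3, so there are 3 Jordan blocks; the rank sequence gives block sizes [2, 2, 1].

Assembling the blocks gives the Jordan form J above.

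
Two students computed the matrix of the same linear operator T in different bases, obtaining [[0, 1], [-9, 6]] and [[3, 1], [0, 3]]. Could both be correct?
Yes.

Two matrices over a field are similar if and only if they have the same invariant factors.

Both A and B have characteristic polynomial (x - 3)^2 and minimal polynomial (x - 3)^2. Computing further, both have invariant factors (x - 3)^2. Hence A and B are similar.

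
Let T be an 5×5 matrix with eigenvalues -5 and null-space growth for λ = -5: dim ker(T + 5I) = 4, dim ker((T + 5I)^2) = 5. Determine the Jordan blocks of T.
Jordan blocks: (-5, 2), (-5, 1), (-5, 1), (-5, 1)

λ = -5: successive nullity increments [4, 1] count blocks of size ≥ k; block sizes are [2, 1, 1, 1].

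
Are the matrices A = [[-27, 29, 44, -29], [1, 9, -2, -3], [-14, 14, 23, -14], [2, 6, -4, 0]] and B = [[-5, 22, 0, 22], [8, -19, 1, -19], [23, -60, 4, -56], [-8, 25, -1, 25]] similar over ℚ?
Yes.

Two matrices over a field are similar if and only if they have the same invariant factors.

Both A and B have characteristic polynomial (x - 6)(x - 2)^2(x + 5) and minimal polynomial (x - 6)(x - 2)^2(x + 5). Computing further, both have invariant factors (x - 6)(x - 2)^2(x + 5). Hence A and B are similar.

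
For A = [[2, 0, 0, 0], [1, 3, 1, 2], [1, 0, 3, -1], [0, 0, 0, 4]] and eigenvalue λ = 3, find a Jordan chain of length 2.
v_1 = [[0, -2, 1, 0]]^T, v_2 = [[0, 1, 0, 0]]^T

We seek v_1 ∈ ker((A - 3I)^2) \ ker(A - 3I), then set v_{i+1} = (A - 3I) v_i.

One such chain is v_1 = [[0, -2, 1, 0]]^T, v_2 = [[0, 1, 0, 0]]^T. Check: (A - 3I) v_2 = [[0, 0, 0, 0]]^T = 0.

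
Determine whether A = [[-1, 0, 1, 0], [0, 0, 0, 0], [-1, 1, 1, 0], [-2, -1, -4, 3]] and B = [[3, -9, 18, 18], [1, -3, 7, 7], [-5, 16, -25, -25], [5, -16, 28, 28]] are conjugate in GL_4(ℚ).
Yes.

Two matrices over a field are similar if and only if they have the same invariant factors.

Both A and B have characteristic polynomial x^3(x - 3) and minimal polynomial x^3(x - 3). Computing further, both have invariant factors x^3(x - 3). Hence A and B are similar.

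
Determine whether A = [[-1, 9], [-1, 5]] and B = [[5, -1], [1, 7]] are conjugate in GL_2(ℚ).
No.

trace(A) = 4 but trace(B) = 12. The trace is a similarity invariant, so A and B are not similar.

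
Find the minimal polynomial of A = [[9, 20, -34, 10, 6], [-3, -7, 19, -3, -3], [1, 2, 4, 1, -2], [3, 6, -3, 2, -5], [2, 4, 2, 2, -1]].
m_A(x) = (x - 3)^3(x + 1)

The characteristic polynomial factors as (x - 3)^3(x + 1)^2. The minimal polynomial is ∏(x - λ)^{k_λ} where k_λ is the size of the largest Jordan block at λ.

For λ = -1: rank(A + I) = 3, and the largest Jordan block has size 1 (the smallest k with rank((A + I)^k) = rank((A + I)^(k+1))).
For λ = 3: rank(A - 3I) = 4, and the largest Jordan block has size 3 (the smallest k with rank((A - 3I)^k) = rank((A - 3I)^(k+1))).

So m_A(x) = (x - 3)^3(x + 1).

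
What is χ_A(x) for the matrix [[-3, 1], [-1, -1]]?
χ_A(x) = (x + 2)^2

xI - A = [[x + 3, -1], [1, x + 1]].

Expanding det(xI - A) along the first row:
det(xI - A) = + (x + 3)·det([[x + 1]]) - (-1)·det([[1]]).

Evaluating gives χ_A(x) = x^2 + 4x + 4 = (x + 2)^2.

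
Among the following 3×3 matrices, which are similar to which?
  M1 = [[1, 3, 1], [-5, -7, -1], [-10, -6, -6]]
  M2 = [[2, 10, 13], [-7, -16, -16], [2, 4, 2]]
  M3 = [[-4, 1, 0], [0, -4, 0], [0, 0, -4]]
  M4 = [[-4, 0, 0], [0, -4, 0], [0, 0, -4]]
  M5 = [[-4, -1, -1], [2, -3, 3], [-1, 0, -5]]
Characteristic polynomials: χ_{M1} = (x + 4)^3, χ_{M2} = (x + 4)^3, χ_{M3} = (x + 4)^3, χ_{M4} = (x + 4)^3, χ_{M5} = (x + 4)^3.

{M1, M3}: invariant factors x + 4, (x + 4)^2.

{M2, M5}: invariant factors (x + 4)^3.

{M4}: invariant factors x + 4, x + 4, x + 4.

Matrices are similar if and only if their invariant-factor lists agree; the partition into similarity classes is {M1, M3}, {M2, M5}, {M4}.

3 classes: {M1, M3}, {M2, M5}, {M4}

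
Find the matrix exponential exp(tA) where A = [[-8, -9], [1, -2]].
e^{tA} = [[(1 - 3*t)*e^{-5*t}, -9*t*e^{-5*t}], [t*e^{-5*t}, (3*t + 1)*e^{-5*t}]]

A has Jordan form J = [[-5, 1], [0, -5]] with A = PJP^{-1}, so e^{tA} = P e^{tJ} P^{-1}.

For a Jordan block J_k(λ), e^{tJ_k(λ)} = e^{λt} · (I + tN + t^2 N^2/2! + ... + t^{k-1} N^{k-1}/(k-1)!) where N is the nilpotent superdiagonal part.

Assembling the blocks and conjugating back gives the entries of e^{tA} as shown above.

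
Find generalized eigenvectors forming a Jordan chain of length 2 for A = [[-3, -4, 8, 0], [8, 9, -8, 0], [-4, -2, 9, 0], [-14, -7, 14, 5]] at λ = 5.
v_1 = [[0, 1, 0, 0]]^T, v_2 = [[-4, 4, -2, -7]]^T

We seek v_1 ∈ ker((A - 5I)^2) \ ker(A - 5I), then set v_{i+1} = (A - 5I) v_i.

One such chain is v_1 = [[0, 1, 0, 0]]^T, v_2 = [[-4, 4, -2, -7]]^T. Check: (A - 5I) v_2 = [[0, 0, 0, 0]]^T = 0.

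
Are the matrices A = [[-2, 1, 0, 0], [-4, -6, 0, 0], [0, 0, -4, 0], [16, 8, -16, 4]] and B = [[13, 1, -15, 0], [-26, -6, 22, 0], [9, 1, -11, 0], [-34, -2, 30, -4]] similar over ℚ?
Yes.

Two matrices over a field are similar if and only if they have the same invariant factors.

Both A and B have characteristic polynomial (x - 4)(x + 4)^3 and minimal polynomial (x - 4)(x + 4)^2. Computing further, both have invariant factors x + 4, (x - 4)(x + 4)^2. Hence A and B are similar.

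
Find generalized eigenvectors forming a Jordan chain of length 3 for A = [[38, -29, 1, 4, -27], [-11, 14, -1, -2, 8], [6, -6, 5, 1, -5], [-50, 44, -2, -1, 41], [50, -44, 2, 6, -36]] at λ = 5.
v_1 = [[-4, 2, 0, 7, -6]]^T, v_2 = [[0, 0, 1, 0, 0]]^T, v_3 = [[1, -1, 0, -2, 2]]^T

We seek v_1 ∈ ker((A - 5I)^3) \ ker((A - 5I)^2), then set v_{i+1} = (A - 5I) v_i.

One such chain is v_1 = [[-4, 2, 0, 7, -6]]^T, v_2 = [[0, 0, 1, 0, 0]]^T, v_3 = [[1, -1, 0, -2, 2]]^T. Check: (A - 5I) v_3 = [[0, 0, 0, 0, 0]]^T = 0.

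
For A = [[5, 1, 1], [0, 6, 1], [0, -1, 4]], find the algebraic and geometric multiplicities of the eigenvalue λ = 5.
The characteristic polynomial is (x - 5)^3, so the factor x - 5 appears with exponent 3: the algebraic multiplicity is 3.

rank(A - 5I) = 1, so the eigenspace has dimension 3 - 1 = 2: the geometric multiplicity is 2.

Since 2 < 3, A is not diagonalizable.

algebraic multiplicity 3, geometric multiplicity 2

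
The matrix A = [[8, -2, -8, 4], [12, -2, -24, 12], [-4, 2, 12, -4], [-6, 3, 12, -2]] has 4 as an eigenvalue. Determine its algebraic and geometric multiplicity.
algebraic multiplicity 4, geometric multiplicity 3

The characteristic polynomial is (x - 4)^4, so the factor x - 4 appears with exponent 4: the algebraic multiplicity is 4.

rank(A - 4I) = 1, so the eigenspace has dimension 4 - 1 = 3: the geometric multiplicity is 3.

Since 3 < 4, A is not diagonalizable.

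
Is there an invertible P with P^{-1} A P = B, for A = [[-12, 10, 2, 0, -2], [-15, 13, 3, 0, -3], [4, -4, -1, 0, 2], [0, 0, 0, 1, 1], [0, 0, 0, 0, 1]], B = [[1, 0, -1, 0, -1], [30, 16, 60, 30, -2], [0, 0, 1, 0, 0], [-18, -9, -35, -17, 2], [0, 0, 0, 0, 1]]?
Two matrices over a field are similar if and only if they have the same invariant factors.

Both A and B have characteristic polynomial (x - 1)^4(x + 2) and minimal polynomial (x - 1)^2(x + 2). Computing further, both have invariant factors (x - 1)^2, (x - 1)^2(x + 2). Hence A and B are similar.

Yes.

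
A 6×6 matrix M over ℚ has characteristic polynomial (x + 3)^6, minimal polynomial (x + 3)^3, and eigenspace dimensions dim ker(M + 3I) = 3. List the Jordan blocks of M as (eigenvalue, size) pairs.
λ = -3: algebraic multiplicity 6 (exponent in χ_M), largest block size 3 (exponent in m_M), 3 blocks (geometric multiplicity). These force block sizes [3, 2, 1].

Jordan blocks: (-3, 3), (-3, 2), (-3, 1)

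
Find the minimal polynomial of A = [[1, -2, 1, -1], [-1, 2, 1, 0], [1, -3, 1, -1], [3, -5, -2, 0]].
The characteristic polynomial factors as (x - 1)^4. The minimal polynomial is ∏(x - λ)^{k_λ} where k_λ is the size of the largest Jordan block at λ.

For λ = 1: rank(A - I) = 2, and the largest Jordan block has size 2 (the smallest k with rank((A - I)^k) = rank((A - I)^(k+1))).

So m_A(x) = (x - 1)^2.

m_A(x) = (x - 1)^2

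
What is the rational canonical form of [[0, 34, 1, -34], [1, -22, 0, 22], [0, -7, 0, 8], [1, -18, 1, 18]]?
The invariant factors of A (the non-unit diagonal entries of the Smith normal form of xI - A over ℚ[x]) are (x - 2)(x + 3)(x^2 + 3x - 5), each dividing the next. The characteristic polynomial is their product, (x - 2)(x + 3)(x^2 + 3x - 5).

The rational canonical form is the block-diagonal matrix of companion matrices C(f_i):
R = [[0, 0, 0, -30], [1, 0, 0, 23], [0, 1, 0, 8], [0, 0, 1, -4]].

Note the characteristic polynomial does not split into linear factors over ℚ, so A has no Jordan form over ℚ; the rational canonical form exists over any field.

R = [[0, 0, 0, -30], [1, 0, 0, 23], [0, 1, 0, 8], [0, 0, 1, -4]]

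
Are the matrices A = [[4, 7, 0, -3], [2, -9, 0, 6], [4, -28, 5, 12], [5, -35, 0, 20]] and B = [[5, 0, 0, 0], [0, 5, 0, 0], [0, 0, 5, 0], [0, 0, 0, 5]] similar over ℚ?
No.

Both have characteristic polynomial (x - 5)^4, but the minimal polynomial of A is (x - 5)^2 while the minimal polynomial of B is x - 5. The minimal polynomial is a similarity invariant, so A and B are not similar.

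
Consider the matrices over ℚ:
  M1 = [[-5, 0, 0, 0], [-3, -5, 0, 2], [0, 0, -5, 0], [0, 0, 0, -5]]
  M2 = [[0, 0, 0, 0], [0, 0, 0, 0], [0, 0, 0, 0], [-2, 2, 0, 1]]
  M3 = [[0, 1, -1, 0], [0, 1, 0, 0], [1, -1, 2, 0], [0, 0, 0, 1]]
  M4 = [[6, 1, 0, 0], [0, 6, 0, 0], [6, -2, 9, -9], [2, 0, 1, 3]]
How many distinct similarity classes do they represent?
Characteristic polynomials: χ_{M1} = (x + 5)^4, χ_{M2} = x^3(x - 1), χ_{M3} = (x - 1)^4, χ_{M4} = (x - 6)^4.

{M1}: invariant factors x + 5, x + 5, (x + 5)^2.

{M2}: invariant factors x, x, x(x - 1).

{M3}: invariant factors x - 1, x - 1, (x - 1)^2.

{M4}: invariant factors (x - 6)^2, (x - 6)^2.

Matrices are similar if and only if their invariant-factor lists agree; the partition into similarity classes is {M1}, {M2}, {M3}, {M4}.

4 classes: {M1}, {M2}, {M3}, {M4}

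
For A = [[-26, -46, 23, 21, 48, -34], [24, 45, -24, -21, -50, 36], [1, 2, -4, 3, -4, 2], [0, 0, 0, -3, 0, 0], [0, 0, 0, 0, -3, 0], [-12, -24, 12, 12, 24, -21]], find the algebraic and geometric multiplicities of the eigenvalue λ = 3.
The characteristic polynomial is (x - 3)(x + 3)^5, so the factor x - 3 appears with exponent 1: the algebraic multiplicity is 1.

rank(A - 3I) = 5, so the eigenspace has dimension 6 - 5 = 1: the geometric multiplicity is 1.

algebraic multiplicity 1, geometric multiplicity 1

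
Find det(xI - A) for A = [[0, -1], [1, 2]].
χ_A(x) = (x - 1)^2

xI - A = [[x, 1], [-1, x - 2]].

Expanding det(xI - A) along the first row:
det(xI - A) = + (x)·det([[x - 2]]) - (1)·det([[-1]]).

Evaluating gives χ_A(x) = x^2 - 2x + 1 = (x - 1)^2.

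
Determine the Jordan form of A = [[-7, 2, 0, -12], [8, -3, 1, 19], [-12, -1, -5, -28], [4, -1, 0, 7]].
The characteristic polynomial is det(xI - A) = (x - 1)(x + 3)^3, so the eigenvalues are -3 (algebraic multiplicity 3), 1 (algebraic multiplicity 1).

For λ = -3: rank(A + 3I) = 3, rank((A + 3I)^2) = 2, rank((A + 3I)^3) = 1. The eigenspace has dimension 4 - 3 = 1, so there is 1 Jordan block; the rank sequence gives block sizes [3].

For λ = 1: algebraic multiplicity 1 gives one 1×1 block.

Assembling the blocks gives the Jordan form J above.

J = [[-3, 1, 0, 0], [0, -3, 1, 0], [0, 0, -3, 0], [0, 0, 0, 1]]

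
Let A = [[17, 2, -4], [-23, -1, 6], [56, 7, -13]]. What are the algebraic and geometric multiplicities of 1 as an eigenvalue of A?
The characteristic polynomial is (x - 1)^3, so the factor x - 1 appears with exponent 3: the algebraic multiplicity is 3.

rank(A - I) = 2, so the eigenspace has dimension 3 - 2 = 1: the geometric multiplicity is 1.

Since 1 < 3, A is not diagonalizable.

algebraic multiplicity 3, geometric multiplicity 1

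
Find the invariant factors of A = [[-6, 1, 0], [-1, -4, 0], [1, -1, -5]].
x + 5, (x + 5)^2

The Jordan structure of A has elementary divisors (x + 5)^2, (x + 5). Arranging the block sizes at each eigenvalue in decreasing order and taking row products gives the invariant factors.

Invariant factors (smallest first, each dividing the next): x + 5, (x + 5)^2.

Check: the last factor (x + 5)^2 is the minimal polynomial, and the product (x + 5)^3 is the characteristic polynomial.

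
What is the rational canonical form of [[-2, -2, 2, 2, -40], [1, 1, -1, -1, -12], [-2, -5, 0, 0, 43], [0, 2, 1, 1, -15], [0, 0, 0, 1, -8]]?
The invariant factors of A (the non-unit diagonal entries of the Smith normal form of xI - A over ℚ[x]) are (x + 4)^2(x^3 - x + 4), each dividing the next. The characteristic polynomial is their product, (x + 4)^2(x^3 - x + 4).

The rational canonical form is the block-diagonal matrix of companion matrices C(f_i):
R = [[0, 0, 0, 0, -64], [1, 0, 0, 0, -16], [0, 1, 0, 0, 4], [0, 0, 1, 0, -15], [0, 0, 0, 1, -8]].

Note the characteristic polynomial does not split into linear factors over ℚ, so A has no Jordan form over ℚ; the rational canonical form exists over any field.

R = [[0, 0, 0, 0, -64], [1, 0, 0, 0, -16], [0, 1, 0, 0, 4], [0, 0, 1, 0, -15], [0, 0, 0, 1, -8]]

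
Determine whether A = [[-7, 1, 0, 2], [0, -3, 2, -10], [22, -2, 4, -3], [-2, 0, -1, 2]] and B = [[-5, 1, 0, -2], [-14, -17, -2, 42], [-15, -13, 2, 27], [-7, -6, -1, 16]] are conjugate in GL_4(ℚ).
Two matrices over a field are similar if and only if they have the same invariant factors.

Both A and B have characteristic polynomial (x - 3)^2(x + 5)^2 and minimal polynomial (x - 3)^2(x + 5)^2. Computing further, both have invariant factors (x - 3)^2(x + 5)^2. Hence A and B are similar.

Yes.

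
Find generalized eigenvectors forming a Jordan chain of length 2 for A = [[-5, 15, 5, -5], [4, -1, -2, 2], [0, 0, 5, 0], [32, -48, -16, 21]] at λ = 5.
We seek v_1 ∈ ker((A - 5I)^2) \ ker(A - 5I), then set v_{i+1} = (A - 5I) v_i.

One such chain is v_1 = [[1, 1, 0, 0]]^T, v_2 = [[5, -2, 0, -16]]^T. Check: (A - 5I) v_2 = [[0, 0, 0, 0]]^T = 0.

v_1 = [[1, 1, 0, 0]]^T, v_2 = [[5, -2, 0, -16]]^T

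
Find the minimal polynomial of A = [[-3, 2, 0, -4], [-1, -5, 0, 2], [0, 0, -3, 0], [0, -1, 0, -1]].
The characteristic polynomial factors as (x + 3)^4. The minimal polynomial is ∏(x - λ)^{k_λ} where k_λ is the size of the largest Jordan block at λ.

For λ = -3: rank(A + 3I) = 2, and the largest Jordan block has size 3 (the smallest k with rank((A + 3I)^k) = rank((A + 3I)^(k+1))).

So m_A(x) = (x + 3)^3.

m_A(x) = (x + 3)^3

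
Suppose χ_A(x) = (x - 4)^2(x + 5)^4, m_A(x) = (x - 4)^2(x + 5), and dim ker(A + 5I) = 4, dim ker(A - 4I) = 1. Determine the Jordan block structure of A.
λ = -5: algebraic multiplicity 4 (exponent in χ_A), largest block size 1 (exponent in m_A), 4 blocks (geometric multiplicity). These force block sizes [1, 1, 1, 1].
λ = 4: algebraic multiplicity 2 (exponent in χ_A), largest block size 2 (exponent in m_A), 1 block (geometric multiplicity). This forces block sizes [2].

Jordan blocks: (-5, 1), (-5, 1), (-5, 1), (-5, 1), (4, 2)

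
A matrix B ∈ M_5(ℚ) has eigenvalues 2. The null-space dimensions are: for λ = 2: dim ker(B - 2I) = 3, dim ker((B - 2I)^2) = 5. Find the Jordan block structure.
λ = 2: successive nullity increments [3, 2] count blocks of size ≥ k; block sizes are [2, 2, 1].

Jordan blocks: (2, 2), (2, 2), (2, 1)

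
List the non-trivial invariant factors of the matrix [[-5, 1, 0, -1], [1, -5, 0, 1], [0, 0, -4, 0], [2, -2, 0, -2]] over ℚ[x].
x + 4, x + 4, (x + 4)^2

The Jordan structure of A has elementary divisors (x + 4)^2, (x + 4), (x + 4). Arranging the block sizes at each eigenvalue in decreasing order and taking row products gives the invariant factors.

Invariant factors (smallest first, each dividing the next): x + 4, x + 4, (x + 4)^2.

Check: the last factor (x + 4)^2 is the minimal polynomial, and the product (x + 4)^4 is the characteristic polynomial.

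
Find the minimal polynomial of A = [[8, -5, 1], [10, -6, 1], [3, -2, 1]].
The characteristic polynomial factors as (x - 1)^3. The minimal polynomial is ∏(x - λ)^{k_λ} where k_λ is the size of the largest Jordan block at λ.

For λ = 1: rank(A - I) = 2, and the largest Jordan block has size 3 (the smallest k with rank((A - I)^k) = rank((A - I)^(k+1))).

So m_A(x) = (x - 1)^3.

m_A(x) = (x - 1)^3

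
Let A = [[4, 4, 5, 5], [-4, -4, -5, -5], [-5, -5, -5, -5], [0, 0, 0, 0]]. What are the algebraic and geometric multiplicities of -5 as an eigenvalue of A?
algebraic multiplicity 1, geometric multiplicity 1

The characteristic polynomial is x^3(x + 5), so the factor x + 5 appears with exponent 1: the algebraic multiplicity is 1.

rank(A + 5I) = 3, so the eigenspace has dimension 4 - 3 = 1: the geometric multiplicity is 1.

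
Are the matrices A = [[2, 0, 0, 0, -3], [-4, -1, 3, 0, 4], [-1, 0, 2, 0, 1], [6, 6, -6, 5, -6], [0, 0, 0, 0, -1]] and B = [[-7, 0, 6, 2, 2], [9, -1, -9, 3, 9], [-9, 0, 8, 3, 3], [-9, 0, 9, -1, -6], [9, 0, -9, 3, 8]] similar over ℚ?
Yes.

Two matrices over a field are similar if and only if they have the same invariant factors.

Both A and B have characteristic polynomial (x - 5)(x - 2)^2(x + 1)^2 and minimal polynomial (x - 5)(x - 2)^2(x + 1). Computing further, both have invariant factors x + 1, (x - 5)(x - 2)^2(x + 1). Hence A and B are similar.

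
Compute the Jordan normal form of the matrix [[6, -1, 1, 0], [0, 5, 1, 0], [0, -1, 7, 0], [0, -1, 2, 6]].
J = [[6, 1, 0, 0], [0, 6, 1, 0], [0, 0, 6, 0], [0, 0, 0, 6]]

The characteristic polynomial is det(xI - A) = (x - 6)^4, so the eigenvalues are 6 (algebraic multiplicity 4).

For λ = 6: rank(A - 6I) = 2, rank((A - 6I)^2) = 1, rank((A - 6I)^3) = 0. The eigenspace has dimension 4 - 2 = 2, so there are 2 Jordan blocks; the rank sequence gives block sizes [3, 1].

Assembling the blocks gives the Jordan form J above.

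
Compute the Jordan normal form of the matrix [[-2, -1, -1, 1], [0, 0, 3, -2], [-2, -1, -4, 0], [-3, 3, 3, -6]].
The characteristic polynomial is det(xI - A) = (x + 3)^4, so the eigenvalues are -3 (algebraic multiplicity 4).

For λ = -3: rank(A + 3I) = 2, rank((A + 3I)^2) = 0. The eigenspace has dimension 4 - 2 = 2, so there are 2 Jordan blocks; the rank sequence gives block sizes [2, 2].

Assembling the blocks gives the Jordan form J above.

J = [[-3, 1, 0, 0], [0, -3, 0, 0], [0, 0, -3, 1], [0, 0, 0, -3]]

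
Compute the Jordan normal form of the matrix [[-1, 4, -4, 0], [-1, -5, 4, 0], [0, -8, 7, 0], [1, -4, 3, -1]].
The characteristic polynomial is det(xI - A) = (x - 1)^2(x + 1)^2, so the eigenvalues are -1 (algebraic multiplicity 2), 1 (algebraic multiplicity 2).

For λ = -1: rank(A + I) = 3, rank((A + I)^2) = 2. The eigenspace has dimension 4 - 3 = 1, so there is 1 Jordan block; the rank sequence gives block sizes [2].

For λ = 1: rank(A - I) = 3, rank((A - I)^2) = 2. The eigenspace has dimension 4 - 3 = 1, so there is 1 Jordan block; the rank sequence gives block sizes [2].

Assembling the blocks gives the Jordan form J above.

J = [[-1, 1, 0, 0], [0, -1, 0, 0], [0, 0, 1, 1], [0, 0, 0, 1]]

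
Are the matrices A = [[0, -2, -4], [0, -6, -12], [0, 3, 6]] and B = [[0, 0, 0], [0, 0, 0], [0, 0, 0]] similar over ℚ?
No.

Both have characteristic polynomial x^3, but the minimal polynomial of A is x^2 while the minimal polynomial of B is x. The minimal polynomial is a similarity invariant, so A and B are not similar.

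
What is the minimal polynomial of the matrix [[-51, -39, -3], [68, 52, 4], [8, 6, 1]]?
m_A(x) = x(x - 1)^2

The characteristic polynomial factors as x(x - 1)^2. The minimal polynomial is ∏(x - λ)^{k_λ} where k_λ is the size of the largest Jordan block at λ.

For λ = 0: rank(A) = 2, and the largest Jordan block has size 1 (the smallest k with rank(A^k) = rank(A^(k+1))).
For λ = 1: rank(A - I) = 2, and the largest Jordan block has size 2 (the smallest k with rank((A - I)^k) = rank((A - I)^(k+1))).

So m_A(x) = x(x - 1)^2.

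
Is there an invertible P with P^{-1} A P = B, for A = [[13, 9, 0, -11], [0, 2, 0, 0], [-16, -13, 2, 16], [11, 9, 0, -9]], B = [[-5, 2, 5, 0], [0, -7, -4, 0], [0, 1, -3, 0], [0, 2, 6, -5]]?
trace(A) = 8 but trace(B) = -20. The trace is a similarity invariant, so A and B are not similar.

No.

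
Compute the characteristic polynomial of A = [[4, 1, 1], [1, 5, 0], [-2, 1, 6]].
xI - A = [[x - 4, -1, -1], [-1, x - 5, 0], [2, -1, x - 6]].

Expanding det(xI - A) along the first row:
det(xI - A) = + (x - 4)·det([[x - 5, 0], [-1, x - 6]]) - (-1)·det([[-1, 0], [2, x - 6]]) + (-1)·det([[-1, x - 5], [2, -1]]).

Evaluating gives χ_A(x) = x^3 - 15x^2 + 75x - 125 = (x - 5)^3.

χ_A(x) = (x - 5)^3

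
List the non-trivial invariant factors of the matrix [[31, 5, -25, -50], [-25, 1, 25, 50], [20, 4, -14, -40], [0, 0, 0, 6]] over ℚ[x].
The Jordan structure of A has elementary divisors (x - 6)^2, (x - 6), (x - 6). Arranging the block sizes at each eigenvalue in decreasing order and taking row products gives the invariant factors.

Invariant factors (smallest first, each dividing the next): x - 6, x - 6, (x - 6)^2.

Check: the last factor (x - 6)^2 is the minimal polynomial, and the product (x - 6)^4 is the characteristic polynomial.

x - 6, x - 6, (x - 6)^2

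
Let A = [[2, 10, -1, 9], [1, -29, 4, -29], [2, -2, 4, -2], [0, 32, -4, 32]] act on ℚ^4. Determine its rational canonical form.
The invariant factors of A (the non-unit diagonal entries of the Smith normal form of xI - A over ℚ[x]) are x - 4, (x - 4)(x - 3)(x + 2), each dividing the next. The characteristic polynomial is their product, (x - 4)^2(x - 3)(x + 2).

The rational canonical form is the block-diagonal matrix of companion matrices C(f_i):
R = [[4, 0, 0, 0], [0, 0, 0, -24], [0, 1, 0, 2], [0, 0, 1, 5]].

R = [[4, 0, 0, 0], [0, 0, 0, -24], [0, 1, 0, 2], [0, 0, 1, 5]]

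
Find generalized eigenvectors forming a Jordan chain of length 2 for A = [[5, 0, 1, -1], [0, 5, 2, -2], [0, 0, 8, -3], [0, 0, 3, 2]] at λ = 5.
v_1 = [[0, 0, 0, 1]]^T, v_2 = [[-1, -2, -3, -3]]^T

We seek v_1 ∈ ker((A - 5I)^2) \ ker(A - 5I), then set v_{i+1} = (A - 5I) v_i.

One such chain is v_1 = [[0, 0, 0, 1]]^T, v_2 = [[-1, -2, -3, -3]]^T. Check: (A - 5I) v_2 = [[0, 0, 0, 0]]^T = 0.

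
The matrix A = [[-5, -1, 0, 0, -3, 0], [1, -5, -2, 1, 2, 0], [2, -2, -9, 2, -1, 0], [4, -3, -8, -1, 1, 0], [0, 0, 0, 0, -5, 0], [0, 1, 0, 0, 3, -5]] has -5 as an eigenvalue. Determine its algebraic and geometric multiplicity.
The characteristic polynomial is (x + 5)^6, so the factor x + 5 appears with exponent 6: the algebraic multiplicity is 6.

rank(A + 5I) = 3, so the eigenspace has dimension 6 - 3 = 3: the geometric multiplicity is 3.

Since 3 < 6, A is not diagonalizable.

algebraic multiplicity 6, geometric multiplicity 3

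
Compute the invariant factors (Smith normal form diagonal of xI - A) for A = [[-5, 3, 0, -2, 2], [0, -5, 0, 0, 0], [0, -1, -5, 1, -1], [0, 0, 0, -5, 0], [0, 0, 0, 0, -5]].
The Jordan structure of A has elementary divisors (x + 5)^2, (x + 5)^2, (x + 5). Arranging the block sizes at each eigenvalue in decreasing order and taking row products gives the invariant factors.

Invariant factors (smallest first, each dividing the next): x + 5, (x + 5)^2, (x + 5)^2.

Check: the last factor (x + 5)^2 is the minimal polynomial, and the product (x + 5)^5 is the characteristic polynomial.

x + 5, (x + 5)^2, (x + 5)^2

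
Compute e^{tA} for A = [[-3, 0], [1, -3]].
e^{tA} = [[e^{-3*t}, 0], [t*e^{-3*t}, e^{-3*t}]]

A has Jordan form J = [[-3, 1], [0, -3]] with A = PJP^{-1}, so e^{tA} = P e^{tJ} P^{-1}.

For a Jordan block J_k(λ), e^{tJ_k(λ)} = e^{λt} · (I + tN + t^2 N^2/2! + ... + t^{k-1} N^{k-1}/(k-1)!) where N is the nilpotent superdiagonal part.

Assembling the blocks and conjugating back gives the entries of e^{tA} as shown above.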